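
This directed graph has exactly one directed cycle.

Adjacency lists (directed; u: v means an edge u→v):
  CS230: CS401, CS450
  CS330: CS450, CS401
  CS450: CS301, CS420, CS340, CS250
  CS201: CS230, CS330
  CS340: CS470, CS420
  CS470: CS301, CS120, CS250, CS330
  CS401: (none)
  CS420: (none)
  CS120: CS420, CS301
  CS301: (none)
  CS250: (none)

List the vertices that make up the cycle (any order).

DFS with gray/black marking from CS330:
CS330 gray
  CS450 gray
    CS301 gray
    CS301 black
    CS420 gray
    CS420 black
    CS340 gray
      CS470 gray
        CS470→CS301: CS301 black — skip
        CS120 gray
          CS120→CS420: CS420 black — skip
          CS120→CS301: CS301 black — skip
        CS120 black
        CS250 gray
        CS250 black
        CS470→CS330: CS330 is gray → back edge
Back edge closes the cycle CS330 → CS450 → CS340 → CS470 → CS330; its vertices are {CS330, CS340, CS450, CS470}.

CS330, CS340, CS450, CS470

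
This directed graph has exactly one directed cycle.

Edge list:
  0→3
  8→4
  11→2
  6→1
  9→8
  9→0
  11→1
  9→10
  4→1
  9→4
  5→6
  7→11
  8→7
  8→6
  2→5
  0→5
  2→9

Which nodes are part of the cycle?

DFS with gray/black marking from 2:
2 gray
  5 gray
    6 gray
      1 gray
      1 black
    6 black
  5 black
  9 gray
    8 gray
      8→6: 6 black — skip
      7 gray
        11 gray
          11→2: 2 is gray → back edge
Back edge closes the cycle 2 → 9 → 8 → 7 → 11 → 2; its vertices are {2, 7, 8, 9, 11}.

2, 7, 8, 9, 11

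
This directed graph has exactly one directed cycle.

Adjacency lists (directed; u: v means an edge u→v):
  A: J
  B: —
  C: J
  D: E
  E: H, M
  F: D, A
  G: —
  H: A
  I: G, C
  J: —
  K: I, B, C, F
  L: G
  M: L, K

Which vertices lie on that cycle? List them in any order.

D, E, F, K, M

DFS with gray/black marking from E:
E gray
  H gray
    A gray
      J gray
      J black
    A black
  H black
  M gray
    L gray
      G gray
      G black
    L black
    K gray
      I gray
        I→G: G black — skip
        C gray
          C→J: J black — skip
        C black
      I black
      B gray
      B black
      K→C: C black — skip
      F gray
        D gray
          D→E: E is gray → back edge
Back edge closes the cycle E → M → K → F → D → E; its vertices are {D, E, F, K, M}.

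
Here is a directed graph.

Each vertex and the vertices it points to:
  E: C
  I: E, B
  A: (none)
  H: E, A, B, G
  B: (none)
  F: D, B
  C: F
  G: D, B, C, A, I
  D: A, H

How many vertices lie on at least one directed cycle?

7

A vertex is on a directed cycle iff it belongs to a strongly connected component of size ≥ 2 (or has a self-loop).
The vertices on cycles are {C, D, E, F, G, H, I} — 7 in total.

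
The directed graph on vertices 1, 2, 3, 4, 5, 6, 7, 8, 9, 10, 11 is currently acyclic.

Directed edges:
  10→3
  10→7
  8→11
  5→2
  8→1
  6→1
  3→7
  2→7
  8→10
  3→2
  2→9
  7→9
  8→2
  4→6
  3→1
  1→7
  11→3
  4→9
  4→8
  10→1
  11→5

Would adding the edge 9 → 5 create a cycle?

Yes

Adding 9→5 creates a cycle iff 5 can already reach 9.
Path from 5: 5 → 2 → 9.
So 5 → … → 9 → 5 is a cycle.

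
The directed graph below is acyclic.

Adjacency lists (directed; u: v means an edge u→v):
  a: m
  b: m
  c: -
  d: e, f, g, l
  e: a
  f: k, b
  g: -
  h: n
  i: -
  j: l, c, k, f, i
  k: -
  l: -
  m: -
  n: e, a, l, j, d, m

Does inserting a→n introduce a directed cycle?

Yes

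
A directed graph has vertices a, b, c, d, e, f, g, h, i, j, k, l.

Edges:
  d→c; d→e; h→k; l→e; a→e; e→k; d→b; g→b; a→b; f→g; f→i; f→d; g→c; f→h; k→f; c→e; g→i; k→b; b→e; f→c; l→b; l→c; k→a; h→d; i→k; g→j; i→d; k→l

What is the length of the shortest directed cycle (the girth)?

3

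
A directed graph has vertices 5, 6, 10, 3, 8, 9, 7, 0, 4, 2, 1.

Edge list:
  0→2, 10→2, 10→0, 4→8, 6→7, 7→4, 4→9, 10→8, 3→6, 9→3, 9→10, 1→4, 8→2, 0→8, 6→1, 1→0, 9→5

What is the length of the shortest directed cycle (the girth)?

5

For each vertex v, BFS finds the shortest path from v back to v.
The shortest such closed walk is 9 → 3 → 6 → 7 → 4 → 9, length 5.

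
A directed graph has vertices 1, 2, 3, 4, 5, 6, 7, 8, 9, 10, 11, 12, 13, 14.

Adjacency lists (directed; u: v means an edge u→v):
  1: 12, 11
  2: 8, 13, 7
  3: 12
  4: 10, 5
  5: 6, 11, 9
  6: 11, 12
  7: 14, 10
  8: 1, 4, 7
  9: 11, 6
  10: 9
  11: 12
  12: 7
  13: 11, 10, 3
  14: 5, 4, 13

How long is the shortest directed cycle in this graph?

For each vertex v, BFS finds the shortest path from v back to v.
The shortest such closed walk is 7 → 14 → 5 → 6 → 12 → 7, length 5.

5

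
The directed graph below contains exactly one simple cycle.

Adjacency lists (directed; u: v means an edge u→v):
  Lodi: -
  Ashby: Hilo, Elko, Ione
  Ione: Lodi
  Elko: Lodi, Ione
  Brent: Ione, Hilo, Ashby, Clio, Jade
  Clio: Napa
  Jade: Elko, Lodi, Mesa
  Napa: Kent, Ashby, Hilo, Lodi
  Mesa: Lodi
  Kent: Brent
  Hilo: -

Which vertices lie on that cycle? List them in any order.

Clio, Kent, Napa, Brent

DFS with gray/black marking from Kent:
Kent gray
  Brent gray
    Ione gray
      Lodi gray
      Lodi black
    Ione black
    Hilo gray
    Hilo black
    Ashby gray
      Ashby→Hilo: Hilo black — skip
      Elko gray
        Elko→Lodi: Lodi black — skip
        Elko→Ione: Ione black — skip
      Elko black
      Ashby→Ione: Ione black — skip
    Ashby black
    Clio gray
      Napa gray
        Napa→Kent: Kent is gray → back edge
Back edge closes the cycle Kent → Brent → Clio → Napa → Kent; its vertices are {Clio, Kent, Napa, Brent}.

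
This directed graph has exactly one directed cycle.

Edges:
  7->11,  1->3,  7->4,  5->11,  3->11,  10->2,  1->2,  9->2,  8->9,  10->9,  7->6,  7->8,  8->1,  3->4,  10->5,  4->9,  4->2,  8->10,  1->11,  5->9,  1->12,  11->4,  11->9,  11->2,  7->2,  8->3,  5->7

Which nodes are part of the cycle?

DFS with gray/black marking from 5:
5 gray
  11 gray
    2 gray
    2 black
    9 gray
      9→2: 2 black — skip
    9 black
    4 gray
      4→2: 2 black — skip
      4→9: 9 black — skip
    4 black
  11 black
  7 gray
    7→4: 4 black — skip
    7→2: 2 black — skip
    7→11: 11 black — skip
    6 gray
    6 black
    8 gray
      3 gray
        3→4: 4 black — skip
        3→11: 11 black — skip
      3 black
      8→9: 9 black — skip
      1 gray
        1→11: 11 black — skip
        1→2: 2 black — skip
        12 gray
        12 black
        1→3: 3 black — skip
      1 black
      10 gray
        10→2: 2 black — skip
        10→5: 5 is gray → back edge
Back edge closes the cycle 5 → 7 → 8 → 10 → 5; its vertices are {5, 7, 8, 10}.

5, 7, 8, 10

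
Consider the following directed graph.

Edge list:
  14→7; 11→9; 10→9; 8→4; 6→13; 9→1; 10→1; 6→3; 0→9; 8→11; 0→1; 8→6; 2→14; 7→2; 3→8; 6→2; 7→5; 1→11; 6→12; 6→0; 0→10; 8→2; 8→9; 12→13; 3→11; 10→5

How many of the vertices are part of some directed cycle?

9

A vertex is on a directed cycle iff it belongs to a strongly connected component of size ≥ 2 (or has a self-loop).
The vertices on cycles are {1, 2, 3, 6, 7, 8, 9, 11, 14} — 9 in total.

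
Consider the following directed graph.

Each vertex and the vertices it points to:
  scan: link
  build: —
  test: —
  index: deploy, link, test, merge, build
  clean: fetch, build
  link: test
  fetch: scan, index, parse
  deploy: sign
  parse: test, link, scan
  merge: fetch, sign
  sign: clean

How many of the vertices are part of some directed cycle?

6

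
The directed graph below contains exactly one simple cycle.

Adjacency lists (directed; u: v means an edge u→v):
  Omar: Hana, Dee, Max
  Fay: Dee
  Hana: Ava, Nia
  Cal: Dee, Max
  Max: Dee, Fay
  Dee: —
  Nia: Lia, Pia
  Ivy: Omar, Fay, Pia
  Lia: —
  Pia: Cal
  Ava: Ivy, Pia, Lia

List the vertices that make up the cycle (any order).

DFS with gray/black marking from Hana:
Hana gray
  Ava gray
    Ivy gray
      Omar gray
        Omar→Hana: Hana is gray → back edge
Back edge closes the cycle Hana → Ava → Ivy → Omar → Hana; its vertices are {Ava, Ivy, Hana, Omar}.

Ava, Ivy, Hana, Omar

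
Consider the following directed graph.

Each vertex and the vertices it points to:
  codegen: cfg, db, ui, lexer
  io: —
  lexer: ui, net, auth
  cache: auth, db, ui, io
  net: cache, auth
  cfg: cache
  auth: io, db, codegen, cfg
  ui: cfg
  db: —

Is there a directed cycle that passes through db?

No

db lies on a cycle iff there is a path from db back to itself.
Exploring from db, it never reaches itself; equivalently, its strongly connected component is a singleton.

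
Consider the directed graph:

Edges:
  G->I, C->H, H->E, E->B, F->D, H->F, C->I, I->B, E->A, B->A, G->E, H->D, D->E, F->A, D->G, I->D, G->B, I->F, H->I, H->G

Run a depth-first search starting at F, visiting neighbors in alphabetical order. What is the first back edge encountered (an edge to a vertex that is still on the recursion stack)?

DFS from F (visiting neighbors in alphabetical order); mark gray on enter, black on exit:
F gray
  A gray
  A black
  D gray
    E gray
      E→A: A black — skip
      B gray
        B→A: A black — skip
      B black
    E black
    G gray
      G→B: B black — skip
      G→E: E black — skip
      I gray
        I→B: B black — skip
        I→D: D is gray → back edge
First back edge: I → D.

I→D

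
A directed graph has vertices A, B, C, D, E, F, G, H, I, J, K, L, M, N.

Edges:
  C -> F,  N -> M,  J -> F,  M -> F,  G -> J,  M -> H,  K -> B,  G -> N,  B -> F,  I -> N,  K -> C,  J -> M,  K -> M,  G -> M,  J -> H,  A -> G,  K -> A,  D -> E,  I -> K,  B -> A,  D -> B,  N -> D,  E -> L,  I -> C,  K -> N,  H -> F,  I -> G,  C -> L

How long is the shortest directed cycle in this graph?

5

For each vertex v, BFS finds the shortest path from v back to v.
The shortest such closed walk is N → D → B → A → G → N, length 5.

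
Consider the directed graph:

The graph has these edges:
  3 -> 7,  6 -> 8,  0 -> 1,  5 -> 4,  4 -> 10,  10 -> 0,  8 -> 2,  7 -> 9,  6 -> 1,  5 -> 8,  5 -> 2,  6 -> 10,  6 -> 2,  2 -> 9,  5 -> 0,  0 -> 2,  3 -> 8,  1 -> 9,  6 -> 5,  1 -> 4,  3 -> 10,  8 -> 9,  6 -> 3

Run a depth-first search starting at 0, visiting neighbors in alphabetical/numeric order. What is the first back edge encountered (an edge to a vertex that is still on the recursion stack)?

10->0

DFS from 0 (visiting neighbors in alphabetical/numeric order); mark gray on enter, black on exit:
0 gray
  1 gray
    4 gray
      10 gray
        10→0: 0 is gray → back edge
First back edge: 10 → 0.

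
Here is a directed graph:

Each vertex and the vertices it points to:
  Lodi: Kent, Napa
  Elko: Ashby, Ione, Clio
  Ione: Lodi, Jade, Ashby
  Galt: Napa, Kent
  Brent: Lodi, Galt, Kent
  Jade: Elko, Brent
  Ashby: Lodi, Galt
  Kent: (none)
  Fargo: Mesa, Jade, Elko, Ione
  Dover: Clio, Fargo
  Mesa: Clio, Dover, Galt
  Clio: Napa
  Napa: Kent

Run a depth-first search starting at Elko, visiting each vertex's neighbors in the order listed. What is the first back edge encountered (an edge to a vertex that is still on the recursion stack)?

Jade->Elko

DFS from Elko (visiting each vertex's neighbors in the order listed); mark gray on enter, black on exit:
Elko gray
  Ashby gray
    Lodi gray
      Kent gray
      Kent black
      Napa gray
        Napa→Kent: Kent black — skip
      Napa black
    Lodi black
    Galt gray
      Galt→Napa: Napa black — skip
      Galt→Kent: Kent black — skip
    Galt black
  Ashby black
  Ione gray
    Ione→Lodi: Lodi black — skip
    Jade gray
      Jade→Elko: Elko is gray → back edge
First back edge: Jade → Elko.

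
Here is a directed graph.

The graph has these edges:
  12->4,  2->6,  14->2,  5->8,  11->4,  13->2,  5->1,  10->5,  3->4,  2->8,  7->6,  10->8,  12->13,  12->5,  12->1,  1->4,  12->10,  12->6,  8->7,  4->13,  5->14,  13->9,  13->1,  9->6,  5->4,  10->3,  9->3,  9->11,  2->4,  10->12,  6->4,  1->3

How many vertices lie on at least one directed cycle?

12

A vertex is on a directed cycle iff it belongs to a strongly connected component of size ≥ 2 (or has a self-loop).
The vertices on cycles are {1, 2, 3, 4, 6, 7, 8, 9, 10, 11, 12, 13} — 12 in total.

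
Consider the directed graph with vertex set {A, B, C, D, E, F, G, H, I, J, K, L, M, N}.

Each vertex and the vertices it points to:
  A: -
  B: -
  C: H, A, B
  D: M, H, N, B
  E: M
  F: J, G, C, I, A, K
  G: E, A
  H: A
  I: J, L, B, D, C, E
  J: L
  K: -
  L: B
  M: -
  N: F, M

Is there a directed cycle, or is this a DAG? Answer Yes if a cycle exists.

DFS with white/gray/black marking, starting from L:
L gray
  B gray
  B black
L black
A gray
A black
C gray
  H gray
    H→A: A black — skip
  H black
  C→A: A black — skip
  C→B: B black — skip
C black
D gray
  M gray
  M black
  D→H: H black — skip
  N gray
    F gray
      J gray
        J→L: L black — skip
      J black
      G gray
        E gray
          E→M: M black — skip
        E black
        G→A: A black — skip
      G black
      F→C: C black — skip
      I gray
        I→J: J black — skip
        I→L: L black — skip
        I→B: B black — skip
        I→D: D is gray → back edge
Back edge found, so a cycle exists: D → N → F → I → D.

Yes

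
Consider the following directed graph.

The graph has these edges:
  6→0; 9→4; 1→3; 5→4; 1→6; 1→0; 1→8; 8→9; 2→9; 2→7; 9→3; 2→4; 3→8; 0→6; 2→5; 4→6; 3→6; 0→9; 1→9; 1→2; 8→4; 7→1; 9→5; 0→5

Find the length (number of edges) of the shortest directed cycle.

2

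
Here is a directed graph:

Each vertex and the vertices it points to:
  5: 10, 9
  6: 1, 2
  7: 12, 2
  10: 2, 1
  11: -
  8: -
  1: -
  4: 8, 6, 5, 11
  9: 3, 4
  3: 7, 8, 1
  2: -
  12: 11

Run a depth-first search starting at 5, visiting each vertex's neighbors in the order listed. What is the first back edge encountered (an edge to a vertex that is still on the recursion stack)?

4→5

DFS from 5 (visiting each vertex's neighbors in the order listed); mark gray on enter, black on exit:
5 gray
  10 gray
    2 gray
    2 black
    1 gray
    1 black
  10 black
  9 gray
    3 gray
      7 gray
        12 gray
          11 gray
          11 black
        12 black
        7→2: 2 black — skip
      7 black
      8 gray
      8 black
      3→1: 1 black — skip
    3 black
    4 gray
      4→8: 8 black — skip
      6 gray
        6→1: 1 black — skip
        6→2: 2 black — skip
      6 black
      4→5: 5 is gray → back edge
First back edge: 4 → 5.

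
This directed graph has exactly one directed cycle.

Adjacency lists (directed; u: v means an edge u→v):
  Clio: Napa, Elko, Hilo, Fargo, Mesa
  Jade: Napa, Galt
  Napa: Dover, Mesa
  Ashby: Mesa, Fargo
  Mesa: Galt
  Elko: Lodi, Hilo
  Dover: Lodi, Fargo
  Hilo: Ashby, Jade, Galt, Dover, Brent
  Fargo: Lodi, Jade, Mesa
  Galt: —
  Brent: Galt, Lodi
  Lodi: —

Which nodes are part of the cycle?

DFS with gray/black marking from Jade:
Jade gray
  Napa gray
    Dover gray
      Lodi gray
      Lodi black
      Fargo gray
        Fargo→Lodi: Lodi black — skip
        Fargo→Jade: Jade is gray → back edge
Back edge closes the cycle Jade → Napa → Dover → Fargo → Jade; its vertices are {Jade, Napa, Dover, Fargo}.

Jade, Napa, Dover, Fargo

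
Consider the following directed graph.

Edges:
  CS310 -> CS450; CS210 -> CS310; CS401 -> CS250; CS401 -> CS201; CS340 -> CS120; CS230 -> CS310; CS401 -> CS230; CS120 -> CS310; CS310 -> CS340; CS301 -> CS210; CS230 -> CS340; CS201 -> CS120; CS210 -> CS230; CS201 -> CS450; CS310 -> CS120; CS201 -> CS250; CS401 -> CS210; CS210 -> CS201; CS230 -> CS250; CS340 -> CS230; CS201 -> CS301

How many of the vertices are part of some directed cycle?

7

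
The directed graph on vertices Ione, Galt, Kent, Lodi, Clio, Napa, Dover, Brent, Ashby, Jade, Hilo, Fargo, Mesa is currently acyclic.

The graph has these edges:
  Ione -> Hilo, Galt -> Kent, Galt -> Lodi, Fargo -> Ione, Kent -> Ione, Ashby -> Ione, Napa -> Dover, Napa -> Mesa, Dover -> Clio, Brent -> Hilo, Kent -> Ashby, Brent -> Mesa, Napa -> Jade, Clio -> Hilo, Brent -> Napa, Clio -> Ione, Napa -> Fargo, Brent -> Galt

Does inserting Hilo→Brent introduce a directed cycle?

Adding Hilo→Brent creates a cycle iff Brent can already reach Hilo.
Path from Brent: Brent → Hilo.
So Brent → … → Hilo → Brent is a cycle.

Yes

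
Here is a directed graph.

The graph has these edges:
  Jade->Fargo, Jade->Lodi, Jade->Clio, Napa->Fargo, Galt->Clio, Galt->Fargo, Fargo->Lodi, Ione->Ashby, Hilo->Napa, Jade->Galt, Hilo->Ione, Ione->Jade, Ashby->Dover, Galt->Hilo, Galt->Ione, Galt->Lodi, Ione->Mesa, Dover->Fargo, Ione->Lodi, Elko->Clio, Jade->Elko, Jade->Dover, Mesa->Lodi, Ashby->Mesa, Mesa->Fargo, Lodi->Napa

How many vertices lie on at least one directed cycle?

7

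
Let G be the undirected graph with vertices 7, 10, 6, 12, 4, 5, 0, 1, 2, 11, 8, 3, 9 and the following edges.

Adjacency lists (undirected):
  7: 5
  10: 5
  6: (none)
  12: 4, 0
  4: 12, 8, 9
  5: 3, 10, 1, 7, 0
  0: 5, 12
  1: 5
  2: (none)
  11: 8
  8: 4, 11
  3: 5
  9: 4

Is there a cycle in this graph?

DFS, tracking each vertex's parent; an edge to a visited non-parent vertex closes a cycle.
Start from 6:
visit 6 (parent –)
visit 7 (parent –)
  visit 5 (parent 7)
    visit 3 (parent 5)
      3–5: parent, skip
    visit 10 (parent 5)
      10–5: parent, skip
    visit 1 (parent 5)
      1–5: parent, skip
    5–7: parent, skip
    visit 0 (parent 5)
      0–5: parent, skip
      visit 12 (parent 0)
        visit 4 (parent 12)
          4–12: parent, skip
          visit 8 (parent 4)
            8–4: parent, skip
            visit 11 (parent 8)
              11–8: parent, skip
          visit 9 (parent 4)
            9–4: parent, skip
        12–0: parent, skip
visit 2 (parent –)
No non-parent visited neighbor found — the graph is a forest.

No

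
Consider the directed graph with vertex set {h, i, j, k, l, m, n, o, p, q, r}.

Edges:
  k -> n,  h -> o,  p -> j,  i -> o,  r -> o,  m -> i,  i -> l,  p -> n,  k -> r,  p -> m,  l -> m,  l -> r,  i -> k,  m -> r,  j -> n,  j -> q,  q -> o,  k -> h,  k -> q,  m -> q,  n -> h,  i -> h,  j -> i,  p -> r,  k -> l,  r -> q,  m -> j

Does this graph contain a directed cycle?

DFS with white/gray/black marking, starting from o:
o gray
o black
h gray
  h→o: o black — skip
h black
i gray
  k gray
    r gray
      q gray
        q→o: o black — skip
      q black
      r→o: o black — skip
    r black
    l gray
      l→r: r black — skip
      m gray
        m→q: q black — skip
        j gray
          j→q: q black — skip
          j→i: i is gray → back edge
Back edge found, so a cycle exists: i → k → l → m → j → i.

Yes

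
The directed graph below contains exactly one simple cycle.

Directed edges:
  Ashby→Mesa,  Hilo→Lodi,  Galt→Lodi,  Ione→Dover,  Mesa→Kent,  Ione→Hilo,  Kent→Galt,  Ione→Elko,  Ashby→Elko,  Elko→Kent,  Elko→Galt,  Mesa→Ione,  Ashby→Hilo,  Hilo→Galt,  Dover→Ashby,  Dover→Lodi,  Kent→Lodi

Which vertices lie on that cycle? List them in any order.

DFS with gray/black marking from Ashby:
Ashby gray
  Elko gray
    Kent gray
      Lodi gray
      Lodi black
      Galt gray
        Galt→Lodi: Lodi black — skip
      Galt black
    Kent black
    Elko→Galt: Galt black — skip
  Elko black
  Hilo gray
    Hilo→Galt: Galt black — skip
    Hilo→Lodi: Lodi black — skip
  Hilo black
  Mesa gray
    Mesa→Kent: Kent black — skip
    Ione gray
      Ione→Elko: Elko black — skip
      Dover gray
        Dover→Lodi: Lodi black — skip
        Dover→Ashby: Ashby is gray → back edge
Back edge closes the cycle Ashby → Mesa → Ione → Dover → Ashby; its vertices are {Ione, Mesa, Ashby, Dover}.

Ione, Mesa, Ashby, Dover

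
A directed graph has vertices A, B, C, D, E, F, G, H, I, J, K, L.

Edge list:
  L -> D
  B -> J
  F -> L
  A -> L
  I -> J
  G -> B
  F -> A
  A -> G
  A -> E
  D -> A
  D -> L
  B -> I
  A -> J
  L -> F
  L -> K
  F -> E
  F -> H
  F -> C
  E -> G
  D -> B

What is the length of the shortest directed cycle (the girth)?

For each vertex v, BFS finds the shortest path from v back to v.
The shortest such closed walk is L → D → L, length 2.

2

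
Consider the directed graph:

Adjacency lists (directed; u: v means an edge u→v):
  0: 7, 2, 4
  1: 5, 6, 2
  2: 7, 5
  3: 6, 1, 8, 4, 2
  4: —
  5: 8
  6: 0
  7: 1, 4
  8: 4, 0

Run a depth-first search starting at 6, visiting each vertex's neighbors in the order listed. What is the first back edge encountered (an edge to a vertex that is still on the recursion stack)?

8→0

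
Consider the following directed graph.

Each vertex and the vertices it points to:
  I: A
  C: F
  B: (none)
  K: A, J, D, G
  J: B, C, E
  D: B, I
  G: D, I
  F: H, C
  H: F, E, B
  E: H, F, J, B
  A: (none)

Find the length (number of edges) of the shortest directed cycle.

For each vertex v, BFS finds the shortest path from v back to v.
The shortest such closed walk is J → E → J, length 2.

2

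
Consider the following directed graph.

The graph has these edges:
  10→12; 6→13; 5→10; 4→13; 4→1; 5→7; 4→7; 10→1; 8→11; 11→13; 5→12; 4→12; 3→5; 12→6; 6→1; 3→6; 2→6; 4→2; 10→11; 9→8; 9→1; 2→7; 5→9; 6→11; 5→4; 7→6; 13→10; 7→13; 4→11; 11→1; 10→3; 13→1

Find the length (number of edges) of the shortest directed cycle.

3

For each vertex v, BFS finds the shortest path from v back to v.
The shortest such closed walk is 5 → 10 → 3 → 5, length 3.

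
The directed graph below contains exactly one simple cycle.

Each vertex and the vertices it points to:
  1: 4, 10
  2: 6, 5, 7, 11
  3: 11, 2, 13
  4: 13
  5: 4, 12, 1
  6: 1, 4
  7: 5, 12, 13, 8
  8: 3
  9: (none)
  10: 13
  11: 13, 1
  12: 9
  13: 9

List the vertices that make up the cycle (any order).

2, 3, 7, 8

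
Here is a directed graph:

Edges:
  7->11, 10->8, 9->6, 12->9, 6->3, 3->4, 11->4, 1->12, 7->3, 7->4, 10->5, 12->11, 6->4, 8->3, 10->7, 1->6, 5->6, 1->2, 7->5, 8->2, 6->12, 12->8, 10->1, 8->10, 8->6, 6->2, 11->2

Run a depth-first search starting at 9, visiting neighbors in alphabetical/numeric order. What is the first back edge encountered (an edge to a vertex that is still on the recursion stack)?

8->6

DFS from 9 (visiting neighbors in alphabetical/numeric order); mark gray on enter, black on exit:
9 gray
  6 gray
    2 gray
    2 black
    3 gray
      4 gray
      4 black
    3 black
    6→4: 4 black — skip
    12 gray
      8 gray
        8→2: 2 black — skip
        8→3: 3 black — skip
        8→6: 6 is gray → back edge
First back edge: 8 → 6.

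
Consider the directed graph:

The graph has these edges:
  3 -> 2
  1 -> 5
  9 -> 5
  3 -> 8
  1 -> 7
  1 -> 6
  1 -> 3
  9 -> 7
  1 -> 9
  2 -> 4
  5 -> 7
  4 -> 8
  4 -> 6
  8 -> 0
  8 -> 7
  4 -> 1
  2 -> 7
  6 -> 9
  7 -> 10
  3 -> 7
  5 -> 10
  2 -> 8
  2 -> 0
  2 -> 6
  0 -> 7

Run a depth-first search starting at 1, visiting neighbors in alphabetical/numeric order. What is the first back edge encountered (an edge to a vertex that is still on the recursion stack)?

DFS from 1 (visiting neighbors in alphabetical/numeric order); mark gray on enter, black on exit:
1 gray
  3 gray
    2 gray
      0 gray
        7 gray
          10 gray
          10 black
        7 black
      0 black
      4 gray
        4→1: 1 is gray → back edge
First back edge: 4 → 1.

4→1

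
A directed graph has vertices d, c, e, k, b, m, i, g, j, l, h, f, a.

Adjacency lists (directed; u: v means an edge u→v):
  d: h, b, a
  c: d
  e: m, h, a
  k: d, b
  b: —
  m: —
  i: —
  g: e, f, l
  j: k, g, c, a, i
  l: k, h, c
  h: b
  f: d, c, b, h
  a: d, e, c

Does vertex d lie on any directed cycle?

Yes

d is on a cycle iff d can reach itself via ≥1 edge.
d → a → d — yes.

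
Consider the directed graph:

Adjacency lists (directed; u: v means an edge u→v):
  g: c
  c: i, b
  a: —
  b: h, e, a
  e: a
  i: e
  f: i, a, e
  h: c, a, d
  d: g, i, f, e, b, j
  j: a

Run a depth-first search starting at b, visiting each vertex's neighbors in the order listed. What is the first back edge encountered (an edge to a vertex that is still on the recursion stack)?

c->b

DFS from b (visiting each vertex's neighbors in the order listed); mark gray on enter, black on exit:
b gray
  h gray
    c gray
      i gray
        e gray
          a gray
          a black
        e black
      i black
      c→b: b is gray → back edge
First back edge: c → b.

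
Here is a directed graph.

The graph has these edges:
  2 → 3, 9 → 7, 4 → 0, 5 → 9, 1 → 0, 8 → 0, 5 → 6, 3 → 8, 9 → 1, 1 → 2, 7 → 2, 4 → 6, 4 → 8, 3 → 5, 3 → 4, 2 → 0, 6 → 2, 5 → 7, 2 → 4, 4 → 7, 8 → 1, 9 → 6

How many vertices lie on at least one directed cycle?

A vertex is on a directed cycle iff it belongs to a strongly connected component of size ≥ 2 (or has a self-loop).
The vertices on cycles are {1, 2, 3, 4, 5, 6, 7, 8, 9} — 9 in total.

9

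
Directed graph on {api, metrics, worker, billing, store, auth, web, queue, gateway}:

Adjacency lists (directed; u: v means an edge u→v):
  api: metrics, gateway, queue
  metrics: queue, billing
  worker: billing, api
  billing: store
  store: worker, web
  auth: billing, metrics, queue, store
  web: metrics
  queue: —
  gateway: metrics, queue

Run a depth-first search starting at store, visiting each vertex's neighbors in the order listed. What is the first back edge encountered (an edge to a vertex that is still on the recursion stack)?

billing→store

DFS from store (visiting each vertex's neighbors in the order listed); mark gray on enter, black on exit:
store gray
  worker gray
    billing gray
      billing→store: store is gray → back edge
First back edge: billing → store.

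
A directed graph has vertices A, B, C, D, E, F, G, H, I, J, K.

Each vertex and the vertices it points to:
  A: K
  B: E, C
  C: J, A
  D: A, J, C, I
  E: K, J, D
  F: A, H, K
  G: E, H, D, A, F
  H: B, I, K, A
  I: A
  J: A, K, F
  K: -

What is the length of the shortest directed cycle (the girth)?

5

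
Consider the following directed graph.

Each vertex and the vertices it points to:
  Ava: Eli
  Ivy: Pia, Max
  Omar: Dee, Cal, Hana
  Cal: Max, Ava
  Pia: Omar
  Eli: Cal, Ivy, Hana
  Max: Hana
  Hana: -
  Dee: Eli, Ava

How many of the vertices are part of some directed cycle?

7

A vertex is on a directed cycle iff it belongs to a strongly connected component of size ≥ 2 (or has a self-loop).
The vertices on cycles are {Ava, Cal, Dee, Eli, Ivy, Pia, Omar} — 7 in total.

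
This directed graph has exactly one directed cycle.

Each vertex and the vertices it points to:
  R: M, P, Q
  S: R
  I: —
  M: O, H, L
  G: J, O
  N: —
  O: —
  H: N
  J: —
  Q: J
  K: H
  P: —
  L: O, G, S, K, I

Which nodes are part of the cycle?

L, M, R, S

DFS with gray/black marking from L:
L gray
  O gray
  O black
  G gray
    J gray
    J black
    G→O: O black — skip
  G black
  S gray
    R gray
      M gray
        M→O: O black — skip
        H gray
          N gray
          N black
        H black
        M→L: L is gray → back edge
Back edge closes the cycle L → S → R → M → L; its vertices are {L, M, R, S}.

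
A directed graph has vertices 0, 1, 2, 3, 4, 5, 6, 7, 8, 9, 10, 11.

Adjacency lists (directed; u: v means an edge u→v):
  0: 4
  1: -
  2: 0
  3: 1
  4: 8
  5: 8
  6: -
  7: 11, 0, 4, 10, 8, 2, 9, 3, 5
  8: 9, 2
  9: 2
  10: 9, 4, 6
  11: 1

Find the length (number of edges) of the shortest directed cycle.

4

For each vertex v, BFS finds the shortest path from v back to v.
The shortest such closed walk is 0 → 4 → 8 → 2 → 0, length 4.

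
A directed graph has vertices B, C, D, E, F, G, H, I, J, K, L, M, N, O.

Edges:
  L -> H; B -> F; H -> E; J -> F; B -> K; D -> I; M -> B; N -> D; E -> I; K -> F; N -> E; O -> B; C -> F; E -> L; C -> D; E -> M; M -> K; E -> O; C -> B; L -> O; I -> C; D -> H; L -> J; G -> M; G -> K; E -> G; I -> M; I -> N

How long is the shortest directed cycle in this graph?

For each vertex v, BFS finds the shortest path from v back to v.
The shortest such closed walk is N → D → I → N, length 3.

3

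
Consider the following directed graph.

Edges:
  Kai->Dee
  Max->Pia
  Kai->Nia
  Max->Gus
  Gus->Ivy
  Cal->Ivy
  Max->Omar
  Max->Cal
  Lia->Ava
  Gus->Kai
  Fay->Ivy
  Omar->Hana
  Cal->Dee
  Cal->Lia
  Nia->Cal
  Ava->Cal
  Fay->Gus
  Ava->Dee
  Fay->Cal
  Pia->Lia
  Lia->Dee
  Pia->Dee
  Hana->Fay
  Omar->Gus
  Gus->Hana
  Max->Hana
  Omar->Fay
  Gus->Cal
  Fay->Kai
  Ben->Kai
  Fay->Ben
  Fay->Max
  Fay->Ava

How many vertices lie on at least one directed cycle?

8

A vertex is on a directed cycle iff it belongs to a strongly connected component of size ≥ 2 (or has a self-loop).
The vertices on cycles are {Ava, Cal, Fay, Gus, Lia, Max, Hana, Omar} — 8 in total.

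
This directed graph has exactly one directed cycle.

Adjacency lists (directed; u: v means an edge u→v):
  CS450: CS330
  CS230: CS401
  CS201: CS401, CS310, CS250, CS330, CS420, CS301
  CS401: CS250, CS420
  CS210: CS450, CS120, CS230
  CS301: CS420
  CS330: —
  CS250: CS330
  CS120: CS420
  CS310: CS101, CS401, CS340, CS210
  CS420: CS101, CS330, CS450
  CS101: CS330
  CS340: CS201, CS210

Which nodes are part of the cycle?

DFS with gray/black marking from CS310:
CS310 gray
  CS101 gray
    CS330 gray
    CS330 black
  CS101 black
  CS401 gray
    CS250 gray
      CS250→CS330: CS330 black — skip
    CS250 black
    CS420 gray
      CS420→CS101: CS101 black — skip
      CS420→CS330: CS330 black — skip
      CS450 gray
        CS450→CS330: CS330 black — skip
      CS450 black
    CS420 black
  CS401 black
  CS340 gray
    CS201 gray
      CS201→CS401: CS401 black — skip
      CS201→CS310: CS310 is gray → back edge
Back edge closes the cycle CS310 → CS340 → CS201 → CS310; its vertices are {CS201, CS310, CS340}.

CS201, CS310, CS340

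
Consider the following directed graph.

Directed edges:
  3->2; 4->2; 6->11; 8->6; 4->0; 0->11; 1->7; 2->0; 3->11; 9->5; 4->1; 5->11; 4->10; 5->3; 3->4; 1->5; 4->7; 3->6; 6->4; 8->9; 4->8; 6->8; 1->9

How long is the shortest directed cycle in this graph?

For each vertex v, BFS finds the shortest path from v back to v.
The shortest such closed walk is 8 → 6 → 8, length 2.

2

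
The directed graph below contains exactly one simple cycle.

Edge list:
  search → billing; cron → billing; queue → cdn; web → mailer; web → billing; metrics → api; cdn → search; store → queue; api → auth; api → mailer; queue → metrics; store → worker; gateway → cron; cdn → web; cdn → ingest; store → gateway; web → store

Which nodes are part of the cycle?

DFS with gray/black marking from store:
store gray
  worker gray
  worker black
  queue gray
    metrics gray
      api gray
        auth gray
        auth black
        mailer gray
        mailer black
      api black
    metrics black
    cdn gray
      web gray
        billing gray
        billing black
        web→store: store is gray → back edge
Back edge closes the cycle store → queue → cdn → web → store; its vertices are {cdn, web, queue, store}.

cdn, web, queue, store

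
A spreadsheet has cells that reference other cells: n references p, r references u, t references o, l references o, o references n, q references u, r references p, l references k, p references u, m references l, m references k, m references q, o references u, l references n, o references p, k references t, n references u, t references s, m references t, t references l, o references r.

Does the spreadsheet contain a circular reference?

DFS with white/gray/black marking, starting from t:
t gray
  s gray
  s black
  l gray
    n gray
      p gray
        u gray
        u black
      p black
      n→u: u black — skip
    n black
    k gray
      k→t: t is gray → back edge
Back edge found, so a cycle exists: t → l → k → t.

Yes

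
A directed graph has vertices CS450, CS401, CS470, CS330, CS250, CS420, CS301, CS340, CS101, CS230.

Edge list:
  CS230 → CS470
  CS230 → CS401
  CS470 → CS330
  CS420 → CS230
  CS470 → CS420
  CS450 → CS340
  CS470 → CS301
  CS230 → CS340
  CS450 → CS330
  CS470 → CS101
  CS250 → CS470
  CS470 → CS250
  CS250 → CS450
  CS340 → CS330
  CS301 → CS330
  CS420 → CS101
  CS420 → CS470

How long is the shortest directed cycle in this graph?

For each vertex v, BFS finds the shortest path from v back to v.
The shortest such closed walk is CS470 → CS420 → CS470, length 2.

2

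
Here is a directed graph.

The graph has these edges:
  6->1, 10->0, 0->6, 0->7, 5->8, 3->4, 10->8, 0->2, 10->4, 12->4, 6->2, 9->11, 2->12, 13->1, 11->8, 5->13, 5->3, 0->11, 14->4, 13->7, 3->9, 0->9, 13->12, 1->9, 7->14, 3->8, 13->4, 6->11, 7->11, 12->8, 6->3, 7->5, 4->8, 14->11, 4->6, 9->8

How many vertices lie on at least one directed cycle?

8

A vertex is on a directed cycle iff it belongs to a strongly connected component of size ≥ 2 (or has a self-loop).
The vertices on cycles are {2, 3, 4, 5, 6, 7, 12, 13} — 8 in total.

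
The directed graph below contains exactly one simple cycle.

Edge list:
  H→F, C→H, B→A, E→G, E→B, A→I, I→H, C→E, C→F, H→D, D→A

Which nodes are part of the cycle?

DFS with gray/black marking from H:
H gray
  F gray
  F black
  D gray
    A gray
      I gray
        I→H: H is gray → back edge
Back edge closes the cycle H → D → A → I → H; its vertices are {A, D, H, I}.

A, D, H, I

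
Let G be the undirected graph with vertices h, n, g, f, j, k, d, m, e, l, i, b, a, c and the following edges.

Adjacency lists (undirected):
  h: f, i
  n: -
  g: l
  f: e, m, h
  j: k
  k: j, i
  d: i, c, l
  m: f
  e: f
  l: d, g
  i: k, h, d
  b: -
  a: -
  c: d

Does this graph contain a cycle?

DFS, tracking each vertex's parent; an edge to a visited non-parent vertex closes a cycle.
Start from a:
visit a (parent –)
visit h (parent –)
  visit f (parent h)
    visit e (parent f)
      e–f: parent, skip
    visit m (parent f)
      m–f: parent, skip
    f–h: parent, skip
  visit i (parent h)
    visit k (parent i)
      visit j (parent k)
        j–k: parent, skip
      k–i: parent, skip
    i–h: parent, skip
    visit d (parent i)
      d–i: parent, skip
      visit c (parent d)
        c–d: parent, skip
      visit l (parent d)
        l–d: parent, skip
        visit g (parent l)
          g–l: parent, skip
visit n (parent –)
visit b (parent –)
No non-parent visited neighbor found — the graph is a forest.

No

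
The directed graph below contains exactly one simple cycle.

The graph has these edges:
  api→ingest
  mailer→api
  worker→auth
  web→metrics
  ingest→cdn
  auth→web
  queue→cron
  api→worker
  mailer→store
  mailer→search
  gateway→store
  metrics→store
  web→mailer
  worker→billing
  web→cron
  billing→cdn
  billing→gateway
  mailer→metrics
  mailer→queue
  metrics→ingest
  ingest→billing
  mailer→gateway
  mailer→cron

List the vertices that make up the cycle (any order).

api, web, auth, mailer, worker

DFS with gray/black marking from web:
web gray
  cron gray
  cron black
  metrics gray
    store gray
    store black
    ingest gray
      billing gray
        gateway gray
          gateway→store: store black — skip
        gateway black
        cdn gray
        cdn black
      billing black
      ingest→cdn: cdn black — skip
    ingest black
  metrics black
  mailer gray
    search gray
    search black
    mailer→store: store black — skip
    mailer→gateway: gateway black — skip
    mailer→cron: cron black — skip
    api gray
      worker gray
        worker→billing: billing black — skip
        auth gray
          auth→web: web is gray → back edge
Back edge closes the cycle web → mailer → api → worker → auth → web; its vertices are {api, web, auth, mailer, worker}.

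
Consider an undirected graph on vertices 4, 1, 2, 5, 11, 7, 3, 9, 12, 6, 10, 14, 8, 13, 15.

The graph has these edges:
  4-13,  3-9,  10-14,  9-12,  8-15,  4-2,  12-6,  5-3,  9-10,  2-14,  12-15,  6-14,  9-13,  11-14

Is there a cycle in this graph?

DFS, tracking each vertex's parent; an edge to a visited non-parent vertex closes a cycle.
Start from 7:
visit 7 (parent –)
visit 4 (parent –)
  visit 2 (parent 4)
    2–4: parent, skip
    visit 14 (parent 2)
      visit 6 (parent 14)
        visit 12 (parent 6)
          12–6: parent, skip
          visit 9 (parent 12)
            visit 13 (parent 9)
              13–9: parent, skip
              13–4: 4 visited and ≠ parent → cycle
Cycle: 4 – 2 – 14 – 6 – 12 – 9 – 13 – 4.

Yes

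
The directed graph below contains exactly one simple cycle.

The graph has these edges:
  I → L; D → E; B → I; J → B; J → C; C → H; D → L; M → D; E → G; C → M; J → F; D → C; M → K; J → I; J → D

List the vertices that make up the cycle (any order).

C, D, M

DFS with gray/black marking from C:
C gray
  H gray
  H black
  M gray
    K gray
    K black
    D gray
      L gray
      L black
      D→C: C is gray → back edge
Back edge closes the cycle C → M → D → C; its vertices are {C, D, M}.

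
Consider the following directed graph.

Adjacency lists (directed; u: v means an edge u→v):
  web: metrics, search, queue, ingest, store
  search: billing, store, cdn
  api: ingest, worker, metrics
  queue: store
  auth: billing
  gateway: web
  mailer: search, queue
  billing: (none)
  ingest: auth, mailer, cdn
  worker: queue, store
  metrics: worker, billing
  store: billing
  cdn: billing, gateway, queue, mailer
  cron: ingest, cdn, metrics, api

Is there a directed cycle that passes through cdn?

cdn is on a cycle iff cdn can reach itself via ≥1 edge.
cdn → mailer → search → cdn — yes.

Yes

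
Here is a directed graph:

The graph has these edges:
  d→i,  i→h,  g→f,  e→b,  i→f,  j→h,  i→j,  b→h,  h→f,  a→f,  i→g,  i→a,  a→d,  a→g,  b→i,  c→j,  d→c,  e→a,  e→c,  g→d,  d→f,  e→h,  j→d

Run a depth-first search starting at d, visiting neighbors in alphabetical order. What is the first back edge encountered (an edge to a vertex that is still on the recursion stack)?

j→d

DFS from d (visiting neighbors in alphabetical order); mark gray on enter, black on exit:
d gray
  c gray
    j gray
      j→d: d is gray → back edge
First back edge: j → d.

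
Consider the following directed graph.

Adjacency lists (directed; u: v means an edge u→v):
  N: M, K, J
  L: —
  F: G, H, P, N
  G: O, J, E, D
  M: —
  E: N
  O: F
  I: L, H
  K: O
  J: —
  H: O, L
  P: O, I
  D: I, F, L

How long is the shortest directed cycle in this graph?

For each vertex v, BFS finds the shortest path from v back to v.
The shortest such closed walk is F → G → D → F, length 3.

3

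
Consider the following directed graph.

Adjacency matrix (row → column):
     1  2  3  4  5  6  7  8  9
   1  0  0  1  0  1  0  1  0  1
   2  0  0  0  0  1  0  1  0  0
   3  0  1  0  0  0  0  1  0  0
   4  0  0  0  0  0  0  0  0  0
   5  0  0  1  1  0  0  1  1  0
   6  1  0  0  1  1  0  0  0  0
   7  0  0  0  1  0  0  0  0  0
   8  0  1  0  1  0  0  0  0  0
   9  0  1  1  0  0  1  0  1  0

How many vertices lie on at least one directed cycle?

7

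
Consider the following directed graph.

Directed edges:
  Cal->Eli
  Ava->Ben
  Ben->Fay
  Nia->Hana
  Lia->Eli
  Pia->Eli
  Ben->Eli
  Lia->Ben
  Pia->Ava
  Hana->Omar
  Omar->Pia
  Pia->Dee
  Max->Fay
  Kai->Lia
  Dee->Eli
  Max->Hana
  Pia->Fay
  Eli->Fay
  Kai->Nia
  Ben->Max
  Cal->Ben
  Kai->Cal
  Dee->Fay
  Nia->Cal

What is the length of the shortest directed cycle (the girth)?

For each vertex v, BFS finds the shortest path from v back to v.
The shortest such closed walk is Hana → Omar → Pia → Ava → Ben → Max → Hana, length 6.

6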